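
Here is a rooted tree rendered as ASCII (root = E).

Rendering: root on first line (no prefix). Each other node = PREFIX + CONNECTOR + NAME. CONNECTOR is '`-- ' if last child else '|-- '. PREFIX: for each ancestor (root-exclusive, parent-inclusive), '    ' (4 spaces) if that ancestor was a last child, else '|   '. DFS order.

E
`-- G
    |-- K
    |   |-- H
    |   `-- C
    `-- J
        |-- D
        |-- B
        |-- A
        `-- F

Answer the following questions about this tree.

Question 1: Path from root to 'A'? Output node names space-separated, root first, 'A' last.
Walk down from root: E -> G -> J -> A

Answer: E G J A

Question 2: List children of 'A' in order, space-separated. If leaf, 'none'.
Node A's children (from adjacency): (leaf)

Answer: none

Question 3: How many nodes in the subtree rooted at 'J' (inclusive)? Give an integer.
Subtree rooted at J contains: A, B, D, F, J
Count = 5

Answer: 5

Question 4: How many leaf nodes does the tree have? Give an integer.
Answer: 6

Derivation:
Leaves (nodes with no children): A, B, C, D, F, H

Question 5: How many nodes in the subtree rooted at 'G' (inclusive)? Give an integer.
Answer: 9

Derivation:
Subtree rooted at G contains: A, B, C, D, F, G, H, J, K
Count = 9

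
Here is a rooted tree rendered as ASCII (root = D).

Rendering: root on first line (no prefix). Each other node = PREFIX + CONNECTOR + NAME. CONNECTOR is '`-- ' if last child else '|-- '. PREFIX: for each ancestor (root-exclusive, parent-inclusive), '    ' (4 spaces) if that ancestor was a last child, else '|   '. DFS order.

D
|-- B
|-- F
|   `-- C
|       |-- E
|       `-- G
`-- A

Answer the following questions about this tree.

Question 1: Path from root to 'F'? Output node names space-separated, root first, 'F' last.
Answer: D F

Derivation:
Walk down from root: D -> F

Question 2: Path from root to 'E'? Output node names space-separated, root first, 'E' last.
Walk down from root: D -> F -> C -> E

Answer: D F C E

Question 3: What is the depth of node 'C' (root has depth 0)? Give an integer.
Answer: 2

Derivation:
Path from root to C: D -> F -> C
Depth = number of edges = 2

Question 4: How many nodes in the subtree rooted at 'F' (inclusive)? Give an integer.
Answer: 4

Derivation:
Subtree rooted at F contains: C, E, F, G
Count = 4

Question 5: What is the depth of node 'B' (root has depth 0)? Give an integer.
Path from root to B: D -> B
Depth = number of edges = 1

Answer: 1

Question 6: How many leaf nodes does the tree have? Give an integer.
Leaves (nodes with no children): A, B, E, G

Answer: 4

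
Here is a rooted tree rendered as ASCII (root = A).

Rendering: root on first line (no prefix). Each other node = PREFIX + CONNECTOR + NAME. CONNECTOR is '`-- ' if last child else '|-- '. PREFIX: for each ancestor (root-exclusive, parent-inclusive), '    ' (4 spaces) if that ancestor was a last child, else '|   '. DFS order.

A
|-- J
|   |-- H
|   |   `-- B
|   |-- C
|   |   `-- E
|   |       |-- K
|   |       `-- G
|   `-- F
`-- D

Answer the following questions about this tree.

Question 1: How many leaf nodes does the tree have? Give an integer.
Answer: 5

Derivation:
Leaves (nodes with no children): B, D, F, G, K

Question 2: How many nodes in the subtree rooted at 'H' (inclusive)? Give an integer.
Answer: 2

Derivation:
Subtree rooted at H contains: B, H
Count = 2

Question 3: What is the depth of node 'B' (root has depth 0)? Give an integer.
Path from root to B: A -> J -> H -> B
Depth = number of edges = 3

Answer: 3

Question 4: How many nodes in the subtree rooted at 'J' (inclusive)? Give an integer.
Answer: 8

Derivation:
Subtree rooted at J contains: B, C, E, F, G, H, J, K
Count = 8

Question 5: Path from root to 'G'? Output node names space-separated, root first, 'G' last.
Walk down from root: A -> J -> C -> E -> G

Answer: A J C E G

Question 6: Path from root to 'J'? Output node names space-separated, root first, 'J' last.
Walk down from root: A -> J

Answer: A J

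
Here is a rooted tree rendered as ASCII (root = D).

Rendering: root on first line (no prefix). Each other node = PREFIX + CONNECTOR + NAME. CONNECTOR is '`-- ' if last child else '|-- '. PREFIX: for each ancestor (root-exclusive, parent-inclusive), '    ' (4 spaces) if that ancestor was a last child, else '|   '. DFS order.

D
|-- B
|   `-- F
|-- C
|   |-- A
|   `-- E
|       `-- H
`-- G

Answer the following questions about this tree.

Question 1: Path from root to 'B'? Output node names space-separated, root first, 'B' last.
Walk down from root: D -> B

Answer: D B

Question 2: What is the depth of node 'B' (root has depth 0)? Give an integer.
Answer: 1

Derivation:
Path from root to B: D -> B
Depth = number of edges = 1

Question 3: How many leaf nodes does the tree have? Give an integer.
Answer: 4

Derivation:
Leaves (nodes with no children): A, F, G, H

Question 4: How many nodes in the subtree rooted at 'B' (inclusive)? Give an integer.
Subtree rooted at B contains: B, F
Count = 2

Answer: 2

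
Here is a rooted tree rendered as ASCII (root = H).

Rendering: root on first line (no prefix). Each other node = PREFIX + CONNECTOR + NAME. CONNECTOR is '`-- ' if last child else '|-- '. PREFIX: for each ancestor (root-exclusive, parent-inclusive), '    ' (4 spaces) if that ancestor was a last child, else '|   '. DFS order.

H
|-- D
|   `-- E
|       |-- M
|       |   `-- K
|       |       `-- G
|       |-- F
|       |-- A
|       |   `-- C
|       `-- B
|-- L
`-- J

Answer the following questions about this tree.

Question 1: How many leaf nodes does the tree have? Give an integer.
Answer: 6

Derivation:
Leaves (nodes with no children): B, C, F, G, J, L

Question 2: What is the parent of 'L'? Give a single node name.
Answer: H

Derivation:
Scan adjacency: L appears as child of H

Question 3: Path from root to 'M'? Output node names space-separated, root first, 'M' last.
Answer: H D E M

Derivation:
Walk down from root: H -> D -> E -> M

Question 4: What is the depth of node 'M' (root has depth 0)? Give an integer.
Path from root to M: H -> D -> E -> M
Depth = number of edges = 3

Answer: 3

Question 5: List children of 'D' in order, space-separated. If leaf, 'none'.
Answer: E

Derivation:
Node D's children (from adjacency): E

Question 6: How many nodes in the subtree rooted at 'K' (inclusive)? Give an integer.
Subtree rooted at K contains: G, K
Count = 2

Answer: 2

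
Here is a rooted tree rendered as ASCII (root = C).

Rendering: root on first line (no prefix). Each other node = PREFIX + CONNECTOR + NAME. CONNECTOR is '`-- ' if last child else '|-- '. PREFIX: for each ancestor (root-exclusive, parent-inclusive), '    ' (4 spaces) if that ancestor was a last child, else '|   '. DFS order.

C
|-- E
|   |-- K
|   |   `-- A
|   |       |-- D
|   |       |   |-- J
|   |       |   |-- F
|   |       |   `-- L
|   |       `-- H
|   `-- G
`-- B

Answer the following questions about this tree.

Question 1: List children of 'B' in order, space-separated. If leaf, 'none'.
Answer: none

Derivation:
Node B's children (from adjacency): (leaf)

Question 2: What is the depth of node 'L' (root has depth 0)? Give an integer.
Answer: 5

Derivation:
Path from root to L: C -> E -> K -> A -> D -> L
Depth = number of edges = 5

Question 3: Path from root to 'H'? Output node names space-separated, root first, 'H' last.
Answer: C E K A H

Derivation:
Walk down from root: C -> E -> K -> A -> H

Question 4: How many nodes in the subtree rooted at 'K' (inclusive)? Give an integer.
Answer: 7

Derivation:
Subtree rooted at K contains: A, D, F, H, J, K, L
Count = 7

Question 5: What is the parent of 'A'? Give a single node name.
Scan adjacency: A appears as child of K

Answer: K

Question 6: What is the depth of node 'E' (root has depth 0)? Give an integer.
Path from root to E: C -> E
Depth = number of edges = 1

Answer: 1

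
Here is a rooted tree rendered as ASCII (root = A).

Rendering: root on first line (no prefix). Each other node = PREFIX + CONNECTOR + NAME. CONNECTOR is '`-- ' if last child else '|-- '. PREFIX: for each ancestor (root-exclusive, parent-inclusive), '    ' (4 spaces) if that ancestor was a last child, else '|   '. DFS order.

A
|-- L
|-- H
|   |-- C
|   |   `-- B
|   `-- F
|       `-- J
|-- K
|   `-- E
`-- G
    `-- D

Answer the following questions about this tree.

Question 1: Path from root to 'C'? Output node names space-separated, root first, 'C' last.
Answer: A H C

Derivation:
Walk down from root: A -> H -> C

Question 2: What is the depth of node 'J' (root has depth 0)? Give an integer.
Answer: 3

Derivation:
Path from root to J: A -> H -> F -> J
Depth = number of edges = 3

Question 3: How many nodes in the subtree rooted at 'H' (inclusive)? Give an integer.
Subtree rooted at H contains: B, C, F, H, J
Count = 5

Answer: 5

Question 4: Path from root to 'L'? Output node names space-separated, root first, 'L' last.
Walk down from root: A -> L

Answer: A L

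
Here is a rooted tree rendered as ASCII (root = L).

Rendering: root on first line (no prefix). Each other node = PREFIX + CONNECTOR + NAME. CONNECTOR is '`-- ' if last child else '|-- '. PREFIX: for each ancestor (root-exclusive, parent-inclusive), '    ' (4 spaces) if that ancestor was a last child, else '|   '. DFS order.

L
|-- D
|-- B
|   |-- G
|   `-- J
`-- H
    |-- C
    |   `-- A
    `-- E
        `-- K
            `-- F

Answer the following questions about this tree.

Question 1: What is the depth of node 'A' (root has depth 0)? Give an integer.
Path from root to A: L -> H -> C -> A
Depth = number of edges = 3

Answer: 3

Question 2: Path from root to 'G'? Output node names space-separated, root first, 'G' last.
Answer: L B G

Derivation:
Walk down from root: L -> B -> G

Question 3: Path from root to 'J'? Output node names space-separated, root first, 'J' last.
Answer: L B J

Derivation:
Walk down from root: L -> B -> J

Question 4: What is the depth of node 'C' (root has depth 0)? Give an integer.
Path from root to C: L -> H -> C
Depth = number of edges = 2

Answer: 2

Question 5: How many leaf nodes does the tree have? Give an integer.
Answer: 5

Derivation:
Leaves (nodes with no children): A, D, F, G, J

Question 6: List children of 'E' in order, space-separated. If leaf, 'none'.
Answer: K

Derivation:
Node E's children (from adjacency): K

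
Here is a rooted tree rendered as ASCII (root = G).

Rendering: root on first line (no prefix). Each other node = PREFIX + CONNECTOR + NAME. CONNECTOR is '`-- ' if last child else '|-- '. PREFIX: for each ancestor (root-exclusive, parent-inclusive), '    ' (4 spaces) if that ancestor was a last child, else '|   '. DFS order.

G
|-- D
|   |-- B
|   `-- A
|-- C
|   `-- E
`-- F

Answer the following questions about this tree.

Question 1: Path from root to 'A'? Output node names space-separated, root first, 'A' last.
Answer: G D A

Derivation:
Walk down from root: G -> D -> A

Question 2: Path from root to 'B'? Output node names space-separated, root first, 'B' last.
Walk down from root: G -> D -> B

Answer: G D B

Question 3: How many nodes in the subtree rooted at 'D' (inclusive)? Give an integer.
Answer: 3

Derivation:
Subtree rooted at D contains: A, B, D
Count = 3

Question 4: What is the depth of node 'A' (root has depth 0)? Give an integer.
Answer: 2

Derivation:
Path from root to A: G -> D -> A
Depth = number of edges = 2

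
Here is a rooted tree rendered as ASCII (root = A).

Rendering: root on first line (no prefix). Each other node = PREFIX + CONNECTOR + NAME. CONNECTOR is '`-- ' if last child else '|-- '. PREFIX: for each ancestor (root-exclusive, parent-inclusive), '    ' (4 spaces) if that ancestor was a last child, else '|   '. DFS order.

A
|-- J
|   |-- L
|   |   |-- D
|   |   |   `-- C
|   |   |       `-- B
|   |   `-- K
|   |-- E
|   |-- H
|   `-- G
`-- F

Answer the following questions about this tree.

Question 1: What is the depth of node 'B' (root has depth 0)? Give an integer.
Path from root to B: A -> J -> L -> D -> C -> B
Depth = number of edges = 5

Answer: 5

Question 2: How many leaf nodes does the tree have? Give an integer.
Answer: 6

Derivation:
Leaves (nodes with no children): B, E, F, G, H, K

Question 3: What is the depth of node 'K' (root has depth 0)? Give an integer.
Path from root to K: A -> J -> L -> K
Depth = number of edges = 3

Answer: 3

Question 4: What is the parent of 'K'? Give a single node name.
Scan adjacency: K appears as child of L

Answer: L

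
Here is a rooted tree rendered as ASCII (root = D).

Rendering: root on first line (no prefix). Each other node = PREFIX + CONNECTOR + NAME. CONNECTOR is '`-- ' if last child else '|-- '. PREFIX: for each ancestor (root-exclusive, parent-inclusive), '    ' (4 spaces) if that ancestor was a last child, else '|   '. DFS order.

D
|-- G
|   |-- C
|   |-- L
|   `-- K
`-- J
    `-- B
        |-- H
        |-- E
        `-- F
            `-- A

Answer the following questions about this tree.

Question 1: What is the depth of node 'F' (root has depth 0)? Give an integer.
Answer: 3

Derivation:
Path from root to F: D -> J -> B -> F
Depth = number of edges = 3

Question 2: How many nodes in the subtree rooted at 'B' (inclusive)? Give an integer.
Subtree rooted at B contains: A, B, E, F, H
Count = 5

Answer: 5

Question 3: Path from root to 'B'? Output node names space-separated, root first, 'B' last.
Walk down from root: D -> J -> B

Answer: D J B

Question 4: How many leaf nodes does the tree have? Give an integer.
Answer: 6

Derivation:
Leaves (nodes with no children): A, C, E, H, K, L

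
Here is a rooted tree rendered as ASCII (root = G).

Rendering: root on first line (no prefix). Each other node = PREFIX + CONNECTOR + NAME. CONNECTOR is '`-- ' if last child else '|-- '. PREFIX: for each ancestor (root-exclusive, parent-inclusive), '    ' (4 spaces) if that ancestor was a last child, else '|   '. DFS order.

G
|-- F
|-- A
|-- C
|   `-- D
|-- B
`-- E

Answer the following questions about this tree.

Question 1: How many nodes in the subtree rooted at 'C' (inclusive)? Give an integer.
Subtree rooted at C contains: C, D
Count = 2

Answer: 2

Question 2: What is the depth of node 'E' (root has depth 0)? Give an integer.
Path from root to E: G -> E
Depth = number of edges = 1

Answer: 1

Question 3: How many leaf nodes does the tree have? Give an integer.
Answer: 5

Derivation:
Leaves (nodes with no children): A, B, D, E, F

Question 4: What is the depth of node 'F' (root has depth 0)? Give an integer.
Answer: 1

Derivation:
Path from root to F: G -> F
Depth = number of edges = 1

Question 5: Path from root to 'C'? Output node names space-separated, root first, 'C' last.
Walk down from root: G -> C

Answer: G C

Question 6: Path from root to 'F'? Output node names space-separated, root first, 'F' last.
Walk down from root: G -> F

Answer: G F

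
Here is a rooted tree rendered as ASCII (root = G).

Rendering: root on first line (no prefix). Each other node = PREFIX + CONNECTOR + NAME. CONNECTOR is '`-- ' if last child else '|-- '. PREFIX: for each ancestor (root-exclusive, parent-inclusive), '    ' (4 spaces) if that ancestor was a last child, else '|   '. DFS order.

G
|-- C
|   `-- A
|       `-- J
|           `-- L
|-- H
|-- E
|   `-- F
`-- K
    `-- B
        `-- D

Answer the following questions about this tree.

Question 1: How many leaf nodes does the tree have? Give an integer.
Leaves (nodes with no children): D, F, H, L

Answer: 4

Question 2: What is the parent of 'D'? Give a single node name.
Answer: B

Derivation:
Scan adjacency: D appears as child of B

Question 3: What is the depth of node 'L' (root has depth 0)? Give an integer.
Answer: 4

Derivation:
Path from root to L: G -> C -> A -> J -> L
Depth = number of edges = 4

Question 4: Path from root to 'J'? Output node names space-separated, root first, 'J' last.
Answer: G C A J

Derivation:
Walk down from root: G -> C -> A -> J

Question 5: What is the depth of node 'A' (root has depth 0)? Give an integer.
Path from root to A: G -> C -> A
Depth = number of edges = 2

Answer: 2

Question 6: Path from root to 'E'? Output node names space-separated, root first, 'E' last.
Answer: G E

Derivation:
Walk down from root: G -> E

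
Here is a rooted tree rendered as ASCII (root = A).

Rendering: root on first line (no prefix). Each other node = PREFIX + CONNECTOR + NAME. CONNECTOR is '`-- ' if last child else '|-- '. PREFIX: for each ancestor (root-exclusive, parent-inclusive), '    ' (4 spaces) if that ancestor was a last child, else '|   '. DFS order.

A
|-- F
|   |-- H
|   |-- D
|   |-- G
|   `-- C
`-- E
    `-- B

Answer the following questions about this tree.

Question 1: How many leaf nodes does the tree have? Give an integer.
Leaves (nodes with no children): B, C, D, G, H

Answer: 5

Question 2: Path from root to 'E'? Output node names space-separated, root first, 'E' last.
Answer: A E

Derivation:
Walk down from root: A -> E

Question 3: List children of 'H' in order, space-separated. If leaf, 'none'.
Node H's children (from adjacency): (leaf)

Answer: none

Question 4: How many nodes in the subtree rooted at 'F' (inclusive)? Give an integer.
Answer: 5

Derivation:
Subtree rooted at F contains: C, D, F, G, H
Count = 5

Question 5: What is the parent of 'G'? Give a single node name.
Answer: F

Derivation:
Scan adjacency: G appears as child of F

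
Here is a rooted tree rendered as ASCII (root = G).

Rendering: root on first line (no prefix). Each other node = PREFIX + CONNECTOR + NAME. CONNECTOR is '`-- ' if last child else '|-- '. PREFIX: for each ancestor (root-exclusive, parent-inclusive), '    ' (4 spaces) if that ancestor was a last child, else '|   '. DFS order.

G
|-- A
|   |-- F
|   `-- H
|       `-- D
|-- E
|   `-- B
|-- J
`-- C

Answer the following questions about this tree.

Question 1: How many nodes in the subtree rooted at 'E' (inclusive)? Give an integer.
Subtree rooted at E contains: B, E
Count = 2

Answer: 2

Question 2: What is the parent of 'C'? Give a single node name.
Answer: G

Derivation:
Scan adjacency: C appears as child of G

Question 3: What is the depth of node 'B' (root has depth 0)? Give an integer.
Answer: 2

Derivation:
Path from root to B: G -> E -> B
Depth = number of edges = 2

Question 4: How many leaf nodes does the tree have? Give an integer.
Leaves (nodes with no children): B, C, D, F, J

Answer: 5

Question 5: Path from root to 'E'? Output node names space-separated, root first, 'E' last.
Walk down from root: G -> E

Answer: G E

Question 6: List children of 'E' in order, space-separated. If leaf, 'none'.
Node E's children (from adjacency): B

Answer: B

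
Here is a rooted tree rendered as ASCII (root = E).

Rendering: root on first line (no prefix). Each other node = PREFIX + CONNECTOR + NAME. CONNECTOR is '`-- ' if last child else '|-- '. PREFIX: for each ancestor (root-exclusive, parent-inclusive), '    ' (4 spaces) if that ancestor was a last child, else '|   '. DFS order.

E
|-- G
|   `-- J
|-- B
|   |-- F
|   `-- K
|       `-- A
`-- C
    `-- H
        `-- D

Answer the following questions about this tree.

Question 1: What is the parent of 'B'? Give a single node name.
Answer: E

Derivation:
Scan adjacency: B appears as child of E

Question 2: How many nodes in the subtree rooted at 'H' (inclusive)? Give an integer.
Subtree rooted at H contains: D, H
Count = 2

Answer: 2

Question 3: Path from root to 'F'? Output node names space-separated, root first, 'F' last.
Walk down from root: E -> B -> F

Answer: E B F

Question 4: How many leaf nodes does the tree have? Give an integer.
Leaves (nodes with no children): A, D, F, J

Answer: 4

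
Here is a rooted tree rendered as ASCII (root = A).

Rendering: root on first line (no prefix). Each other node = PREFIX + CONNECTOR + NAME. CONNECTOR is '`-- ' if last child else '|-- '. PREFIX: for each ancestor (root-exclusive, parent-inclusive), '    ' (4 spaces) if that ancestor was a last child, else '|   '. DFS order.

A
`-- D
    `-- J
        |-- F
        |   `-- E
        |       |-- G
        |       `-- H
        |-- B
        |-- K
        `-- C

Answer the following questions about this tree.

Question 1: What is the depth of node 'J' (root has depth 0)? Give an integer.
Answer: 2

Derivation:
Path from root to J: A -> D -> J
Depth = number of edges = 2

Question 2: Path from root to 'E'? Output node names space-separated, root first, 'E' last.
Walk down from root: A -> D -> J -> F -> E

Answer: A D J F E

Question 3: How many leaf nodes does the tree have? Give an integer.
Leaves (nodes with no children): B, C, G, H, K

Answer: 5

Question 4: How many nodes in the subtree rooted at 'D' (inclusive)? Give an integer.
Answer: 9

Derivation:
Subtree rooted at D contains: B, C, D, E, F, G, H, J, K
Count = 9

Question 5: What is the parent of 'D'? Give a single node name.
Scan adjacency: D appears as child of A

Answer: A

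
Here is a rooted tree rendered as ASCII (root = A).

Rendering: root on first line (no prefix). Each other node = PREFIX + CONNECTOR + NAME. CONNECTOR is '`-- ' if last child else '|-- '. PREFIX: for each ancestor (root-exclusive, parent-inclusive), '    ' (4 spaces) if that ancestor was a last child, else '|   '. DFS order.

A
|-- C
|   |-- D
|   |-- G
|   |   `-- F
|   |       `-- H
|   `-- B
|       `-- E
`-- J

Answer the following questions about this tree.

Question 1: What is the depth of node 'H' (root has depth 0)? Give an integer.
Path from root to H: A -> C -> G -> F -> H
Depth = number of edges = 4

Answer: 4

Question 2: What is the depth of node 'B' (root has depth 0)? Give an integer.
Answer: 2

Derivation:
Path from root to B: A -> C -> B
Depth = number of edges = 2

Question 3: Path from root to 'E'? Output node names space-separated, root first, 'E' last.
Walk down from root: A -> C -> B -> E

Answer: A C B E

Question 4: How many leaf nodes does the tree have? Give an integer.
Answer: 4

Derivation:
Leaves (nodes with no children): D, E, H, J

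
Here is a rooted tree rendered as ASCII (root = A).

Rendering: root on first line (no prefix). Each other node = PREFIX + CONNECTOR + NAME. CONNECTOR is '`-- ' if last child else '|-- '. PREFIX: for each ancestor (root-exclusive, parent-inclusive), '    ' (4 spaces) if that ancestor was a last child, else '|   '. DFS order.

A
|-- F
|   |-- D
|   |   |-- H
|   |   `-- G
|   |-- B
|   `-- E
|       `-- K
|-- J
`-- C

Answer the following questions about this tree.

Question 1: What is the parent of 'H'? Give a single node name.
Scan adjacency: H appears as child of D

Answer: D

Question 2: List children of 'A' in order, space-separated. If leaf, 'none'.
Answer: F J C

Derivation:
Node A's children (from adjacency): F, J, C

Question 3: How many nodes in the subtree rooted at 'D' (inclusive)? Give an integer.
Subtree rooted at D contains: D, G, H
Count = 3

Answer: 3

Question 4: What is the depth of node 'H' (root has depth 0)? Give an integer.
Path from root to H: A -> F -> D -> H
Depth = number of edges = 3

Answer: 3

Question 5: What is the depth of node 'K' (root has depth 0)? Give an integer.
Answer: 3

Derivation:
Path from root to K: A -> F -> E -> K
Depth = number of edges = 3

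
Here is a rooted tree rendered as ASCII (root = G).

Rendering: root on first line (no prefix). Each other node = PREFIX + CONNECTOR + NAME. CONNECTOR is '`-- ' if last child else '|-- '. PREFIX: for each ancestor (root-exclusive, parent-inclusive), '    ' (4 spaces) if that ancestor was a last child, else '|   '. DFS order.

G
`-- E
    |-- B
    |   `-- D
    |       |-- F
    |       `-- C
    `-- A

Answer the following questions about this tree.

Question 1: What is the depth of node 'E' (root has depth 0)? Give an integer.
Answer: 1

Derivation:
Path from root to E: G -> E
Depth = number of edges = 1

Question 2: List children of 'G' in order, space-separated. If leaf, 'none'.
Node G's children (from adjacency): E

Answer: E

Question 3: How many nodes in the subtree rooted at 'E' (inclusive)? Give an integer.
Subtree rooted at E contains: A, B, C, D, E, F
Count = 6

Answer: 6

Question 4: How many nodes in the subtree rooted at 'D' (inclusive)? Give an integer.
Answer: 3

Derivation:
Subtree rooted at D contains: C, D, F
Count = 3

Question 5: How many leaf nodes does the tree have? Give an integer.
Answer: 3

Derivation:
Leaves (nodes with no children): A, C, F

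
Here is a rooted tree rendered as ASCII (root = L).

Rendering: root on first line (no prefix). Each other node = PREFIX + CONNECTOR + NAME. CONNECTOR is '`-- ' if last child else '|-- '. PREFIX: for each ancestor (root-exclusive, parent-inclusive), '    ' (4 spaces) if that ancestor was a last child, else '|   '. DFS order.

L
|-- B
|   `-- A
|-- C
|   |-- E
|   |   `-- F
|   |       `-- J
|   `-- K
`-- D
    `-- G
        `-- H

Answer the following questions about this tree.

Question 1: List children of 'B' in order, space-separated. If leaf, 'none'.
Answer: A

Derivation:
Node B's children (from adjacency): A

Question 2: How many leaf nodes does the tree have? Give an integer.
Leaves (nodes with no children): A, H, J, K

Answer: 4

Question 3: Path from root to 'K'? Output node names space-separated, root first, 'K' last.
Walk down from root: L -> C -> K

Answer: L C K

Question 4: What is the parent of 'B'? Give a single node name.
Answer: L

Derivation:
Scan adjacency: B appears as child of L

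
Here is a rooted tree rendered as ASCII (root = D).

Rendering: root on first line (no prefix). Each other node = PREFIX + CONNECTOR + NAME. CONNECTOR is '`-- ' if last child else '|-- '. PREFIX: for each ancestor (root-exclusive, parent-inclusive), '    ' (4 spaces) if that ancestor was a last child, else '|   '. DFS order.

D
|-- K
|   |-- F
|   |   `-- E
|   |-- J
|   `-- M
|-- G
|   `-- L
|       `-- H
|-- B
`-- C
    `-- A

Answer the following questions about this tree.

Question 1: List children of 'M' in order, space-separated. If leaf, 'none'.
Node M's children (from adjacency): (leaf)

Answer: none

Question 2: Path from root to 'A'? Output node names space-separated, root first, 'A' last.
Walk down from root: D -> C -> A

Answer: D C A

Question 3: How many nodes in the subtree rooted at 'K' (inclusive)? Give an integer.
Answer: 5

Derivation:
Subtree rooted at K contains: E, F, J, K, M
Count = 5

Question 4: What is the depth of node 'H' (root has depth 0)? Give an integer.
Path from root to H: D -> G -> L -> H
Depth = number of edges = 3

Answer: 3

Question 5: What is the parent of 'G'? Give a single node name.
Scan adjacency: G appears as child of D

Answer: D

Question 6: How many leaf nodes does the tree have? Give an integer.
Answer: 6

Derivation:
Leaves (nodes with no children): A, B, E, H, J, M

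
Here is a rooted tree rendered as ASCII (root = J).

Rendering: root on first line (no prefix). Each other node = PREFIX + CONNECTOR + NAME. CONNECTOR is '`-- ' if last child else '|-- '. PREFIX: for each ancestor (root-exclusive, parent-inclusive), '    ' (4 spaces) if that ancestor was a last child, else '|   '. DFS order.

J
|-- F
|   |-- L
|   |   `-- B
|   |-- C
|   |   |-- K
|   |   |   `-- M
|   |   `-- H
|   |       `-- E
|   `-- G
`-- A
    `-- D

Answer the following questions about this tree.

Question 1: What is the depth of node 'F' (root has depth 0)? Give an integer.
Path from root to F: J -> F
Depth = number of edges = 1

Answer: 1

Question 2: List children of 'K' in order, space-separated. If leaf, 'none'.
Answer: M

Derivation:
Node K's children (from adjacency): M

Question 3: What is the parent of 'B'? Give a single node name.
Scan adjacency: B appears as child of L

Answer: L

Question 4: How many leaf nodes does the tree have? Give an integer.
Leaves (nodes with no children): B, D, E, G, M

Answer: 5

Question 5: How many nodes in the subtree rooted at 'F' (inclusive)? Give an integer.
Subtree rooted at F contains: B, C, E, F, G, H, K, L, M
Count = 9

Answer: 9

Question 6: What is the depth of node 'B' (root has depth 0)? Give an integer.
Path from root to B: J -> F -> L -> B
Depth = number of edges = 3

Answer: 3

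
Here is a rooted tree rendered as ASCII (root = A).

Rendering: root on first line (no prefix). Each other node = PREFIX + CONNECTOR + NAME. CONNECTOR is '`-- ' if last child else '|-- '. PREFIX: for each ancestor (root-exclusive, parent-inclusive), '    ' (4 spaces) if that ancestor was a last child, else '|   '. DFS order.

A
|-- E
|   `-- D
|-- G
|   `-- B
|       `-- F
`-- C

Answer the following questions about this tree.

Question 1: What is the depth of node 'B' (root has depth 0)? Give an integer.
Path from root to B: A -> G -> B
Depth = number of edges = 2

Answer: 2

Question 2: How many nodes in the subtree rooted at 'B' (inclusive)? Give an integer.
Subtree rooted at B contains: B, F
Count = 2

Answer: 2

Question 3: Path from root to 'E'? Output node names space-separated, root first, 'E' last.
Answer: A E

Derivation:
Walk down from root: A -> E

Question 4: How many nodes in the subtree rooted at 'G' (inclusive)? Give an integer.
Answer: 3

Derivation:
Subtree rooted at G contains: B, F, G
Count = 3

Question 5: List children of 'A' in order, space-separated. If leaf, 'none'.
Answer: E G C

Derivation:
Node A's children (from adjacency): E, G, C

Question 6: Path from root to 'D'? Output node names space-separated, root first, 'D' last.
Walk down from root: A -> E -> D

Answer: A E D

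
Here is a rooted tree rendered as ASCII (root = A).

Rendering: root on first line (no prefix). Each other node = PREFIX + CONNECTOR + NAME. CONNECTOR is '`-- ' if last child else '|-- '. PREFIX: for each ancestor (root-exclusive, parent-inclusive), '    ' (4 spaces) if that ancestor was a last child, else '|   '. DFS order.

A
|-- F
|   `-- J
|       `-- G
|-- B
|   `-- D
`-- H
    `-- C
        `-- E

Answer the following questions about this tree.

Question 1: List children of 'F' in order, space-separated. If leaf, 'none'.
Node F's children (from adjacency): J

Answer: J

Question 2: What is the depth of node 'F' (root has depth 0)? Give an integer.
Path from root to F: A -> F
Depth = number of edges = 1

Answer: 1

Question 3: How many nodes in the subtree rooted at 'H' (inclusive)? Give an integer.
Answer: 3

Derivation:
Subtree rooted at H contains: C, E, H
Count = 3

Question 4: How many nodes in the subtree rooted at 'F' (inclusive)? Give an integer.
Subtree rooted at F contains: F, G, J
Count = 3

Answer: 3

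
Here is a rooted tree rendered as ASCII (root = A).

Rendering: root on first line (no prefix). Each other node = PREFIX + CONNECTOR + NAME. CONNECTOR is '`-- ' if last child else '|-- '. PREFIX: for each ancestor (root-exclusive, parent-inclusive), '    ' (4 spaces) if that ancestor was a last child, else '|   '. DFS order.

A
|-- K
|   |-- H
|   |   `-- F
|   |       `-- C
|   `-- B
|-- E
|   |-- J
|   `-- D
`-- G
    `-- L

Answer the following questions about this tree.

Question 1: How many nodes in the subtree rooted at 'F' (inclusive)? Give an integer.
Answer: 2

Derivation:
Subtree rooted at F contains: C, F
Count = 2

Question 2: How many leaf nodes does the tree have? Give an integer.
Answer: 5

Derivation:
Leaves (nodes with no children): B, C, D, J, L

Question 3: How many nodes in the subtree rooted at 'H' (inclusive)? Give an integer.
Answer: 3

Derivation:
Subtree rooted at H contains: C, F, H
Count = 3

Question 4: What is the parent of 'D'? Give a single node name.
Answer: E

Derivation:
Scan adjacency: D appears as child of E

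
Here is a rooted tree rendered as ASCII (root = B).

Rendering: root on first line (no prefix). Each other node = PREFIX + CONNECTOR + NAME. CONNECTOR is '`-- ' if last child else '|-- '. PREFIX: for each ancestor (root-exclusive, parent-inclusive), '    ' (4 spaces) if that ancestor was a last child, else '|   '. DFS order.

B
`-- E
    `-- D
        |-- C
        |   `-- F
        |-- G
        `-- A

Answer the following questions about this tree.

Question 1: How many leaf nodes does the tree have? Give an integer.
Answer: 3

Derivation:
Leaves (nodes with no children): A, F, G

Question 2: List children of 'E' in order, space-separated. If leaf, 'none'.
Node E's children (from adjacency): D

Answer: D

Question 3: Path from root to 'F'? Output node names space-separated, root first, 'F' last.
Walk down from root: B -> E -> D -> C -> F

Answer: B E D C F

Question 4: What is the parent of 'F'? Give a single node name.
Scan adjacency: F appears as child of C

Answer: C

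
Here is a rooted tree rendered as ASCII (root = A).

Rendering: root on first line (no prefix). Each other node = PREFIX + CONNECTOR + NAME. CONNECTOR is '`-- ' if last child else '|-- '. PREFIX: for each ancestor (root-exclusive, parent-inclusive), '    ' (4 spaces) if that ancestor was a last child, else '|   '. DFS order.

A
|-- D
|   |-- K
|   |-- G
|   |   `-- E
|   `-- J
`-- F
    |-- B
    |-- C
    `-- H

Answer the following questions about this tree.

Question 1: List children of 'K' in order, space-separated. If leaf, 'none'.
Node K's children (from adjacency): (leaf)

Answer: none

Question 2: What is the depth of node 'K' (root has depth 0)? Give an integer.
Answer: 2

Derivation:
Path from root to K: A -> D -> K
Depth = number of edges = 2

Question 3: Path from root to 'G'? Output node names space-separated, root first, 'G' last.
Walk down from root: A -> D -> G

Answer: A D G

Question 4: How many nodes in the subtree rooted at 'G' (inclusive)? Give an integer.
Answer: 2

Derivation:
Subtree rooted at G contains: E, G
Count = 2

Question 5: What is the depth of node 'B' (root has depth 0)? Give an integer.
Answer: 2

Derivation:
Path from root to B: A -> F -> B
Depth = number of edges = 2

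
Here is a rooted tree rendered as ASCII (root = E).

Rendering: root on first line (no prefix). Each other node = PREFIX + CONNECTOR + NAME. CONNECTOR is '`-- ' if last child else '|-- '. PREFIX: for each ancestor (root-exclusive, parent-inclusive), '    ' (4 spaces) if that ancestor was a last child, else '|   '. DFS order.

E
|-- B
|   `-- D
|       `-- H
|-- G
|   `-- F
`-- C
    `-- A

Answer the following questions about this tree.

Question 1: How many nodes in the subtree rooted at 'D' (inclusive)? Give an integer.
Answer: 2

Derivation:
Subtree rooted at D contains: D, H
Count = 2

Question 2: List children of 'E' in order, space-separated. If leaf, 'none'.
Answer: B G C

Derivation:
Node E's children (from adjacency): B, G, C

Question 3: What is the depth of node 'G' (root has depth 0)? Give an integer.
Answer: 1

Derivation:
Path from root to G: E -> G
Depth = number of edges = 1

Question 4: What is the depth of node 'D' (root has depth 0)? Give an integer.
Answer: 2

Derivation:
Path from root to D: E -> B -> D
Depth = number of edges = 2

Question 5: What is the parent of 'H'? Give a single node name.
Answer: D

Derivation:
Scan adjacency: H appears as child of D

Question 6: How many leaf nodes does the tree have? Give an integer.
Answer: 3

Derivation:
Leaves (nodes with no children): A, F, H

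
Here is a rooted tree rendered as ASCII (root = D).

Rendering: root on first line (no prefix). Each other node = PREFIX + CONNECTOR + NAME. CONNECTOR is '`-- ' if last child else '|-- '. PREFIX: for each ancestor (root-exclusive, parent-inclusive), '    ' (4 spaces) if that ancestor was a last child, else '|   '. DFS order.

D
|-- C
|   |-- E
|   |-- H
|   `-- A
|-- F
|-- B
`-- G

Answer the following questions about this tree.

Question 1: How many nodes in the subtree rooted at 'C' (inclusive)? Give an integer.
Subtree rooted at C contains: A, C, E, H
Count = 4

Answer: 4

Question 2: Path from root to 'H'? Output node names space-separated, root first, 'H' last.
Answer: D C H

Derivation:
Walk down from root: D -> C -> H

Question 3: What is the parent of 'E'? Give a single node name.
Answer: C

Derivation:
Scan adjacency: E appears as child of C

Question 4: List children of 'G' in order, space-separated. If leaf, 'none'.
Node G's children (from adjacency): (leaf)

Answer: none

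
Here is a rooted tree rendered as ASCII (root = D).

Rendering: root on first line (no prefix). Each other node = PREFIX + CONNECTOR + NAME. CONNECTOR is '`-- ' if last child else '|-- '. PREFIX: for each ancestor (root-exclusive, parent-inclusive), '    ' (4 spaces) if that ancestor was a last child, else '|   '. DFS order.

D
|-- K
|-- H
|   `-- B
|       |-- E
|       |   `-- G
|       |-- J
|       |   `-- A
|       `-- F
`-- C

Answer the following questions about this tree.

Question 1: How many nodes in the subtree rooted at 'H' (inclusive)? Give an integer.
Answer: 7

Derivation:
Subtree rooted at H contains: A, B, E, F, G, H, J
Count = 7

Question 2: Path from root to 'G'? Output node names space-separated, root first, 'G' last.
Answer: D H B E G

Derivation:
Walk down from root: D -> H -> B -> E -> G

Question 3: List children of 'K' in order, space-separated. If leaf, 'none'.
Answer: none

Derivation:
Node K's children (from adjacency): (leaf)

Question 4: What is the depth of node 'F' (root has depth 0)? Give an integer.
Answer: 3

Derivation:
Path from root to F: D -> H -> B -> F
Depth = number of edges = 3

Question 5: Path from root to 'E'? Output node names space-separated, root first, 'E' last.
Walk down from root: D -> H -> B -> E

Answer: D H B E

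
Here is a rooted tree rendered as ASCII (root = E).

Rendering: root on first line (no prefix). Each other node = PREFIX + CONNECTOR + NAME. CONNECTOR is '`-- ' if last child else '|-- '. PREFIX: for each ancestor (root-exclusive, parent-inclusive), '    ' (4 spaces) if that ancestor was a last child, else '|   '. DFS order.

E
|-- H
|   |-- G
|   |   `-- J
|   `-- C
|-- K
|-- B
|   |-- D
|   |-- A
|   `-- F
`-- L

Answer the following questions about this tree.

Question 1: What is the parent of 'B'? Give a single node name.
Answer: E

Derivation:
Scan adjacency: B appears as child of E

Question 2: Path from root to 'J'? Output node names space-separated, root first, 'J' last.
Answer: E H G J

Derivation:
Walk down from root: E -> H -> G -> J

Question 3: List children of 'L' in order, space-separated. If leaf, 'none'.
Node L's children (from adjacency): (leaf)

Answer: none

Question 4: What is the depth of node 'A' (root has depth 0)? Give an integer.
Path from root to A: E -> B -> A
Depth = number of edges = 2

Answer: 2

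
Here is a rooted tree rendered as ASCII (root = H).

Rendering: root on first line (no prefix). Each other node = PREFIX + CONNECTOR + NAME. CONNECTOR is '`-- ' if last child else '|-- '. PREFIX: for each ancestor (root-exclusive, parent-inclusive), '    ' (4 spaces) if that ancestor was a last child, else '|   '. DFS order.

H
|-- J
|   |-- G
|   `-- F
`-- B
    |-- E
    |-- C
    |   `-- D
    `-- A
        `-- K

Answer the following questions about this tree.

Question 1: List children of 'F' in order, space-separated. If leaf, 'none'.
Node F's children (from adjacency): (leaf)

Answer: none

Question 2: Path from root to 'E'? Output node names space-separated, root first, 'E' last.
Answer: H B E

Derivation:
Walk down from root: H -> B -> E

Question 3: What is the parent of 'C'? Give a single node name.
Answer: B

Derivation:
Scan adjacency: C appears as child of B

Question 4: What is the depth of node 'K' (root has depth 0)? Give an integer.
Answer: 3

Derivation:
Path from root to K: H -> B -> A -> K
Depth = number of edges = 3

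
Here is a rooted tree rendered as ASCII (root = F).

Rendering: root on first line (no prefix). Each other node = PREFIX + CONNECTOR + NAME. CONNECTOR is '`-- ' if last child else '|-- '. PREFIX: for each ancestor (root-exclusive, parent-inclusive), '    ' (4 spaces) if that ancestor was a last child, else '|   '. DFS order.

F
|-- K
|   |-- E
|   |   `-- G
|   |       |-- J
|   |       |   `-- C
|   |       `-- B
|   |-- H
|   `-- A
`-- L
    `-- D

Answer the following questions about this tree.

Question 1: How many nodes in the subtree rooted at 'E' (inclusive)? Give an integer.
Subtree rooted at E contains: B, C, E, G, J
Count = 5

Answer: 5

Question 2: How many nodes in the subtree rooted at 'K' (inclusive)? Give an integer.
Subtree rooted at K contains: A, B, C, E, G, H, J, K
Count = 8

Answer: 8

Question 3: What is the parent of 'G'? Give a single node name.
Answer: E

Derivation:
Scan adjacency: G appears as child of E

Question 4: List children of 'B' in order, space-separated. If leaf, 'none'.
Node B's children (from adjacency): (leaf)

Answer: none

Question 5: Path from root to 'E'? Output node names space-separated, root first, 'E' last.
Answer: F K E

Derivation:
Walk down from root: F -> K -> E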